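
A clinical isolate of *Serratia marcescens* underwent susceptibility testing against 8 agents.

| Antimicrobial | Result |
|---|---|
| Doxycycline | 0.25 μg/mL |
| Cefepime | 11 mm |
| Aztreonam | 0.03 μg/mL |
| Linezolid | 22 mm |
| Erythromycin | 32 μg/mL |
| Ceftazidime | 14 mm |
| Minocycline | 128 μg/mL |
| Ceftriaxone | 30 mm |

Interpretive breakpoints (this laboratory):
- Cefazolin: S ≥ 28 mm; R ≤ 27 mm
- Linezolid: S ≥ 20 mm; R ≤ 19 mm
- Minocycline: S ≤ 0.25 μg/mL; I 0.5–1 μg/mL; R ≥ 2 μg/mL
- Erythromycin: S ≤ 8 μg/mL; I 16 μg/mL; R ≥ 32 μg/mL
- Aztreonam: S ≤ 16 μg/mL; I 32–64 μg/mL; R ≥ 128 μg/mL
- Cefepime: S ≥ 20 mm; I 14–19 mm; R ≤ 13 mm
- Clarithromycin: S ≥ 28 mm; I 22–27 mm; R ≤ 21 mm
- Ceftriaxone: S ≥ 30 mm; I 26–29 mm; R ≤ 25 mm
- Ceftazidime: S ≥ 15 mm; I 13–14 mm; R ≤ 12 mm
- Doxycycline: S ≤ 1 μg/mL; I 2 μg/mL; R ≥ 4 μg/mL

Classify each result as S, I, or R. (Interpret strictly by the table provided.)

S, R, S, S, R, I, R, S

Doxycycline 0.25 μg/mL: ≤ 1 μg/mL ⇒ susceptible
Cefepime 11 mm: ≤ 13 mm → Resistant
Aztreonam 0.03 μg/mL: ≤ 16 μg/mL ⇒ Susceptible
Linezolid: 22 mm is ≥ 20 mm — S
Erythromycin 32 μg/mL: ≥ 32 μg/mL ⇒ resistant
Ceftazidime 14 mm: in 13–14 mm ⇒ intermediate
Minocycline (128 μg/mL) ≥ 2 μg/mL — Resistant
Ceftriaxone (30 mm) ≥ 30 mm → Susceptible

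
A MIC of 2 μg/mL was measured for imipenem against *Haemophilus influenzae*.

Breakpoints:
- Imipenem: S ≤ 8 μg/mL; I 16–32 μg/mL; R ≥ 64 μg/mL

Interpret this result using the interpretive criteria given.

S

Imipenem (2 μg/mL) ≤ 8 μg/mL ⇒ Susceptible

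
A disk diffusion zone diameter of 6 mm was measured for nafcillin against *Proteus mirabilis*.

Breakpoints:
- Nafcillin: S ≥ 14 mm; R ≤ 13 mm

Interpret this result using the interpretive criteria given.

Nafcillin 6 mm: ≤ 13 mm → resistant

Resistant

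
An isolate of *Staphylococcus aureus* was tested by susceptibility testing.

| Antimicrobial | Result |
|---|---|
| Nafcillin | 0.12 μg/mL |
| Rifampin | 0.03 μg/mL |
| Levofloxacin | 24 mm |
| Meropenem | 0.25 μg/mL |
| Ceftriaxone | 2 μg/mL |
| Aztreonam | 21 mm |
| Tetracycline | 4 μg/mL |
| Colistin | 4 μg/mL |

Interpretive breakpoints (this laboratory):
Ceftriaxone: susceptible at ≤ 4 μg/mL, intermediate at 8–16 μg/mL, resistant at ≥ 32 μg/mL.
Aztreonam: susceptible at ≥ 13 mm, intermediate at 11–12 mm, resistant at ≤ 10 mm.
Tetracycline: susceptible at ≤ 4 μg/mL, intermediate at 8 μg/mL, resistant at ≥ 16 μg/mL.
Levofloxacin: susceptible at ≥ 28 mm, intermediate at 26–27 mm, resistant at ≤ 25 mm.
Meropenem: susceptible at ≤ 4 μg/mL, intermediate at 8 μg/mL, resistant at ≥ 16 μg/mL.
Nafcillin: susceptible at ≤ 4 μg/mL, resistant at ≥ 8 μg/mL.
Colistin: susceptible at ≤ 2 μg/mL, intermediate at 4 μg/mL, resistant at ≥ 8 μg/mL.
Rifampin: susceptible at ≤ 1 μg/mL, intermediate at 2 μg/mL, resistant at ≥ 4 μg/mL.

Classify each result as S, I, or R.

Nafcillin 0.12 μg/mL: ≤ 4 μg/mL ⇒ S
Rifampin (0.03 μg/mL) ≤ 1 μg/mL ⇒ susceptible
Levofloxacin 24 mm: ≤ 25 mm → Resistant
Meropenem (0.25 μg/mL) ≤ 4 μg/mL — Susceptible
Ceftriaxone (2 μg/mL) ≤ 4 μg/mL — S
Aztreonam 21 mm: ≥ 13 mm → S
Tetracycline: 4 μg/mL is ≤ 4 μg/mL ⇒ Susceptible
Colistin (4 μg/mL) = 4 μg/mL → I

S, S, R, S, S, S, S, I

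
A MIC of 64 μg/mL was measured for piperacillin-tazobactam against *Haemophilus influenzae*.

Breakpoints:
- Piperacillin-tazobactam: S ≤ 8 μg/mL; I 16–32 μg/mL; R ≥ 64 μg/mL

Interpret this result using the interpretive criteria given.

R

Piperacillin-tazobactam 64 μg/mL: ≥ 64 μg/mL → R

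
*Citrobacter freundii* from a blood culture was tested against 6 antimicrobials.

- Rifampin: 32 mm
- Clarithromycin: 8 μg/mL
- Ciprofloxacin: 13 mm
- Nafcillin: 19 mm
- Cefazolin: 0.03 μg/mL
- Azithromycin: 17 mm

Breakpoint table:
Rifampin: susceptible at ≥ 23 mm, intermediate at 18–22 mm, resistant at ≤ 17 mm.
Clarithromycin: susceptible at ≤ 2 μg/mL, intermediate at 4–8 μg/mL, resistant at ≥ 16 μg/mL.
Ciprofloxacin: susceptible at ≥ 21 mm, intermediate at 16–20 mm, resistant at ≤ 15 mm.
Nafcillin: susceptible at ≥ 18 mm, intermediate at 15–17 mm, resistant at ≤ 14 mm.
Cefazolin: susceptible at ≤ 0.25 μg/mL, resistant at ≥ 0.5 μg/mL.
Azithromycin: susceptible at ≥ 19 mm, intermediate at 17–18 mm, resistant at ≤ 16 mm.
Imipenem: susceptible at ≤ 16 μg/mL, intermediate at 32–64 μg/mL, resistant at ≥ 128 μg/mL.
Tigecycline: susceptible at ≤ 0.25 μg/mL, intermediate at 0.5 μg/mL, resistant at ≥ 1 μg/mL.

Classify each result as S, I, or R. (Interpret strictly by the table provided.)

Rifampin: 32 mm is ≥ 23 mm — Susceptible
Clarithromycin: 8 μg/mL is in 4–8 μg/mL ⇒ I
Ciprofloxacin (13 mm) ≤ 15 mm → Resistant
Nafcillin 19 mm: ≥ 18 mm — Susceptible
Cefazolin 0.03 μg/mL: ≤ 0.25 μg/mL — S
Azithromycin 17 mm: in 17–18 mm ⇒ Intermediate

S, I, R, S, S, I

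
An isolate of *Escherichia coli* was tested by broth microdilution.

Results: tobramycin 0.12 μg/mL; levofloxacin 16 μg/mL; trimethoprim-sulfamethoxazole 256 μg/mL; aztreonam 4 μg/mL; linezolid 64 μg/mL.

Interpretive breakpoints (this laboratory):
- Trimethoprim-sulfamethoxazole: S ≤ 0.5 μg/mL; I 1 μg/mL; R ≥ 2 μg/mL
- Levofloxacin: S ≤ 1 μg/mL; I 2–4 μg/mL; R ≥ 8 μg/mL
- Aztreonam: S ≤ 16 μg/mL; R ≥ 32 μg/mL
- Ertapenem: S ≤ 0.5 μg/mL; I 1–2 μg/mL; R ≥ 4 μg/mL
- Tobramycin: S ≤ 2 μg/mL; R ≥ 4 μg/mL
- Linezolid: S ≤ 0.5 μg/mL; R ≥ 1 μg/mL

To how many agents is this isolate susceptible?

2

Tobramycin (0.12 μg/mL) ≤ 2 μg/mL → S
Levofloxacin: 16 μg/mL is ≥ 8 μg/mL ⇒ resistant
Trimethoprim-sulfamethoxazole 256 μg/mL: ≥ 2 μg/mL → Resistant
Aztreonam: 4 μg/mL is ≤ 16 μg/mL → susceptible
Linezolid (64 μg/mL) ≥ 1 μg/mL ⇒ resistant
Susceptible: 2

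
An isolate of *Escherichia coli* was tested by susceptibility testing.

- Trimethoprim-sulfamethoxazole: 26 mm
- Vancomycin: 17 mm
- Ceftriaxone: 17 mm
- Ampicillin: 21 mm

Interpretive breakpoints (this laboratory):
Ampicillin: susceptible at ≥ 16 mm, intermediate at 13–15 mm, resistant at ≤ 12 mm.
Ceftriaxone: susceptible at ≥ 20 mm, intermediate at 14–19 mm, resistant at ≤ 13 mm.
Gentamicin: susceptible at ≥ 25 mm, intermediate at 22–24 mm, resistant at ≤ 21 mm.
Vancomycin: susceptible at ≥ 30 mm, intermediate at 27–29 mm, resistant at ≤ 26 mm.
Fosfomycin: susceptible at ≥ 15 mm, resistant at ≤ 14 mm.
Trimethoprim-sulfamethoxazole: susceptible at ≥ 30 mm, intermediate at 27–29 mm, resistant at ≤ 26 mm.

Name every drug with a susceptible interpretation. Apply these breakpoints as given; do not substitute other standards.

ampicillin

Trimethoprim-sulfamethoxazole (26 mm) ≤ 26 mm → resistant
Vancomycin: 17 mm is ≤ 26 mm — Resistant
Ceftriaxone 17 mm: in 14–19 mm ⇒ I
Ampicillin (21 mm) ≥ 16 mm ⇒ susceptible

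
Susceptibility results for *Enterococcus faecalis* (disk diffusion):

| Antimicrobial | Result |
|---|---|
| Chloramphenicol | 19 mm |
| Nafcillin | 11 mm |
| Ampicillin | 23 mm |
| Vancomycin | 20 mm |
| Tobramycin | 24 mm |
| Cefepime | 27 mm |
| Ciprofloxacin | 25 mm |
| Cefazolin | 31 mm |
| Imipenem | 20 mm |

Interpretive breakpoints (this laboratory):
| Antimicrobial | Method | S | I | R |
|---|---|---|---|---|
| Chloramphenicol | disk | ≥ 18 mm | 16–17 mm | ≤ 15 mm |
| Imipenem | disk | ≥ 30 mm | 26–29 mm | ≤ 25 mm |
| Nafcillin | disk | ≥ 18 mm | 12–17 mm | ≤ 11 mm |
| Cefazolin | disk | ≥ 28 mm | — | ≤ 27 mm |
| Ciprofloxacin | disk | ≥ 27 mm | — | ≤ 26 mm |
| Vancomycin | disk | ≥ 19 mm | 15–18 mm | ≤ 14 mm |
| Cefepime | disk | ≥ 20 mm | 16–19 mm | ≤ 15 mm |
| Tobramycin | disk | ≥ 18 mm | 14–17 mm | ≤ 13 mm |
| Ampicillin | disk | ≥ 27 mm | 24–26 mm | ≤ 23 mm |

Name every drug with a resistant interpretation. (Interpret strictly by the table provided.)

Chloramphenicol (19 mm) ≥ 18 mm → susceptible
Nafcillin (11 mm) ≤ 11 mm ⇒ Resistant
Ampicillin (23 mm) ≤ 23 mm → R
Vancomycin 20 mm: ≥ 19 mm — Susceptible
Tobramycin 24 mm: ≥ 18 mm → Susceptible
Cefepime 27 mm: ≥ 20 mm ⇒ Susceptible
Ciprofloxacin (25 mm) ≤ 26 mm ⇒ resistant
Cefazolin (31 mm) ≥ 28 mm — Susceptible
Imipenem 20 mm: ≤ 25 mm ⇒ R

nafcillin, ampicillin, ciprofloxacin, imipenem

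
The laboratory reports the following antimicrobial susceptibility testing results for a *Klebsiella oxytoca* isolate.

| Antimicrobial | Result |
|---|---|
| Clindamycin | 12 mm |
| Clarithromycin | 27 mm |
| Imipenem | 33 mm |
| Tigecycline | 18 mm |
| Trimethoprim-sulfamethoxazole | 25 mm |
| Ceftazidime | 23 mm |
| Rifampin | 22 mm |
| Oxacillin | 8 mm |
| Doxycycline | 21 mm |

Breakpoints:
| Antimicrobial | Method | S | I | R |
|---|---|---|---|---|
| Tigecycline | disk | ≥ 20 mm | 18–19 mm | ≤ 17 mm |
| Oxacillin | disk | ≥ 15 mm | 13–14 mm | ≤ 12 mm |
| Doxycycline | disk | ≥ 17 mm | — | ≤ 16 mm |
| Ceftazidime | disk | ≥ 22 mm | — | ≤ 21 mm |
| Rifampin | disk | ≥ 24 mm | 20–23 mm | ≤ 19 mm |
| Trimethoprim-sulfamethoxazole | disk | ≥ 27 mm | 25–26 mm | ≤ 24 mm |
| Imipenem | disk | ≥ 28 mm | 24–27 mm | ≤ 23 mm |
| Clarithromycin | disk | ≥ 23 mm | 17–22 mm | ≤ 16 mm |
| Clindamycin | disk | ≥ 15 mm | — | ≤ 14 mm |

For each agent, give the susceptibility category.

Clindamycin: 12 mm is ≤ 14 mm ⇒ Resistant
Clarithromycin (27 mm) ≥ 23 mm ⇒ S
Imipenem: 33 mm is ≥ 28 mm ⇒ S
Tigecycline (18 mm) in 18–19 mm ⇒ Intermediate
Trimethoprim-sulfamethoxazole (25 mm) in 25–26 mm ⇒ Intermediate
Ceftazidime 23 mm: ≥ 22 mm — S
Rifampin (22 mm) in 20–23 mm → I
Oxacillin 8 mm: ≤ 12 mm → Resistant
Doxycycline (21 mm) ≥ 17 mm — S

R, S, S, I, I, S, I, R, S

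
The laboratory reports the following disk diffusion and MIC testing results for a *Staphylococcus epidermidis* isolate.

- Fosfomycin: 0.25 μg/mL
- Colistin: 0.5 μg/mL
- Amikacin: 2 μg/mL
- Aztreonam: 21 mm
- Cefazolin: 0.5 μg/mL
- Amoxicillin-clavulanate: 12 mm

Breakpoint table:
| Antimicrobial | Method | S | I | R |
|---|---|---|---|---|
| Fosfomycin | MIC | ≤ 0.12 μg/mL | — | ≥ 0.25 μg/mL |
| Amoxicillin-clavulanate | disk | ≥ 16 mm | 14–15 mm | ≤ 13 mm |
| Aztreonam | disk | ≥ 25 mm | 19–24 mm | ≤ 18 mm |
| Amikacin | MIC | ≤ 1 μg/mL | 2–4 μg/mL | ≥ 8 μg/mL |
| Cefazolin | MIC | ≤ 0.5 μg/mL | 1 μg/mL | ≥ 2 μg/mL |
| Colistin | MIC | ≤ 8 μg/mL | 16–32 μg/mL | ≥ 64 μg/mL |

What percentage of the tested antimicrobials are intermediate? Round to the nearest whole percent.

Fosfomycin 0.25 μg/mL: ≥ 0.25 μg/mL ⇒ R
Colistin (0.5 μg/mL) ≤ 8 μg/mL ⇒ Susceptible
Amikacin (2 μg/mL) in 2–4 μg/mL → intermediate
Aztreonam (21 mm) in 19–24 mm → Intermediate
Cefazolin 0.5 μg/mL: ≤ 0.5 μg/mL ⇒ S
Amoxicillin-clavulanate (12 mm) ≤ 13 mm — Resistant
Intermediate: 2/6

33%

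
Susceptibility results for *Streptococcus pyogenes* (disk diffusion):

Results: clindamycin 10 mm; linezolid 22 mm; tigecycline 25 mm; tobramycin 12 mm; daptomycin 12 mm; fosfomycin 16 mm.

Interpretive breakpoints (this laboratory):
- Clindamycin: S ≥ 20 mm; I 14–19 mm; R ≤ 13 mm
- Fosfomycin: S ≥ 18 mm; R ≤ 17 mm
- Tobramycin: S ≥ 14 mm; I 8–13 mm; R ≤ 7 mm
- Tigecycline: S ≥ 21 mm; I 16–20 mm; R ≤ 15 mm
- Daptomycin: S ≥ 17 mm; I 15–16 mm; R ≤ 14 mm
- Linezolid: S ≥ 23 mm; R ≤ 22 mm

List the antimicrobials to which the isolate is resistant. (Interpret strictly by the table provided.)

clindamycin, linezolid, daptomycin, fosfomycin

Clindamycin: 10 mm is ≤ 13 mm ⇒ resistant
Linezolid 22 mm: ≤ 22 mm → Resistant
Tigecycline (25 mm) ≥ 21 mm ⇒ susceptible
Tobramycin: 12 mm is in 8–13 mm — intermediate
Daptomycin (12 mm) ≤ 14 mm ⇒ R
Fosfomycin 16 mm: ≤ 17 mm → R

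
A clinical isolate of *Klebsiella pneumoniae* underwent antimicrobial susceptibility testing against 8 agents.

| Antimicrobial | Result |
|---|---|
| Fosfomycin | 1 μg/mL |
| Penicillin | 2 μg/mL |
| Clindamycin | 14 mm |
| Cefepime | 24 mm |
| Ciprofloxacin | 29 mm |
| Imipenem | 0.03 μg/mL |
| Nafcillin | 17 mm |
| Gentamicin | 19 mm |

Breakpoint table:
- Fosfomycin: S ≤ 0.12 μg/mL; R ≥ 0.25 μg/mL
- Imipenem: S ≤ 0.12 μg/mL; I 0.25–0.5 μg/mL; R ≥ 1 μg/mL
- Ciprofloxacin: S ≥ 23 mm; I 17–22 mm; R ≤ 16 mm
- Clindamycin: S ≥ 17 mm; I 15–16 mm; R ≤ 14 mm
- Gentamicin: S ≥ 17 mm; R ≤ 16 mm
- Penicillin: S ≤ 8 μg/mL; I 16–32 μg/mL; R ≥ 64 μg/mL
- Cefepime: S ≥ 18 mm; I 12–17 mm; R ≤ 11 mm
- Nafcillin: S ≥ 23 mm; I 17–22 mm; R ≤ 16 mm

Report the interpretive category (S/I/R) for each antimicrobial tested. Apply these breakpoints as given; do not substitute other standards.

R, S, R, S, S, S, I, S

Fosfomycin: 1 μg/mL is ≥ 0.25 μg/mL → R
Penicillin: 2 μg/mL is ≤ 8 μg/mL — S
Clindamycin 14 mm: ≤ 14 mm — R
Cefepime 24 mm: ≥ 18 mm — susceptible
Ciprofloxacin (29 mm) ≥ 23 mm — Susceptible
Imipenem 0.03 μg/mL: ≤ 0.12 μg/mL — Susceptible
Nafcillin 17 mm: in 17–22 mm ⇒ I
Gentamicin (19 mm) ≥ 17 mm → susceptible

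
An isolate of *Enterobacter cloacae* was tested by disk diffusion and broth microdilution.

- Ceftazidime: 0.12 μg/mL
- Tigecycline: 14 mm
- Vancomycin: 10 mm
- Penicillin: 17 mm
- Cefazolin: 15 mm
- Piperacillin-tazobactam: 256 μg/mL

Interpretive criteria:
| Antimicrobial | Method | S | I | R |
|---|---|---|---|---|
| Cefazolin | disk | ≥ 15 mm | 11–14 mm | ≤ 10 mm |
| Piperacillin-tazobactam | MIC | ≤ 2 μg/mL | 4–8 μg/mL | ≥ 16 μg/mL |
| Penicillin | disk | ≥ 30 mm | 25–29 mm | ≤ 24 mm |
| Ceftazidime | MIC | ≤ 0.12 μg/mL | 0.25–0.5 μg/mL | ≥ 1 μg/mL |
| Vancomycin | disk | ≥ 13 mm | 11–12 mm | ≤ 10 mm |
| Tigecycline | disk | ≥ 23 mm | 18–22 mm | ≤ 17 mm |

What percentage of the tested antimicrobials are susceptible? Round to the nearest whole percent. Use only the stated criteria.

Ceftazidime (0.12 μg/mL) ≤ 0.12 μg/mL → S
Tigecycline: 14 mm is ≤ 17 mm — resistant
Vancomycin 10 mm: ≤ 10 mm ⇒ Resistant
Penicillin 17 mm: ≤ 24 mm → resistant
Cefazolin: 15 mm is ≥ 15 mm → susceptible
Piperacillin-tazobactam 256 μg/mL: ≥ 16 μg/mL — R
Susceptible: 2/6

33%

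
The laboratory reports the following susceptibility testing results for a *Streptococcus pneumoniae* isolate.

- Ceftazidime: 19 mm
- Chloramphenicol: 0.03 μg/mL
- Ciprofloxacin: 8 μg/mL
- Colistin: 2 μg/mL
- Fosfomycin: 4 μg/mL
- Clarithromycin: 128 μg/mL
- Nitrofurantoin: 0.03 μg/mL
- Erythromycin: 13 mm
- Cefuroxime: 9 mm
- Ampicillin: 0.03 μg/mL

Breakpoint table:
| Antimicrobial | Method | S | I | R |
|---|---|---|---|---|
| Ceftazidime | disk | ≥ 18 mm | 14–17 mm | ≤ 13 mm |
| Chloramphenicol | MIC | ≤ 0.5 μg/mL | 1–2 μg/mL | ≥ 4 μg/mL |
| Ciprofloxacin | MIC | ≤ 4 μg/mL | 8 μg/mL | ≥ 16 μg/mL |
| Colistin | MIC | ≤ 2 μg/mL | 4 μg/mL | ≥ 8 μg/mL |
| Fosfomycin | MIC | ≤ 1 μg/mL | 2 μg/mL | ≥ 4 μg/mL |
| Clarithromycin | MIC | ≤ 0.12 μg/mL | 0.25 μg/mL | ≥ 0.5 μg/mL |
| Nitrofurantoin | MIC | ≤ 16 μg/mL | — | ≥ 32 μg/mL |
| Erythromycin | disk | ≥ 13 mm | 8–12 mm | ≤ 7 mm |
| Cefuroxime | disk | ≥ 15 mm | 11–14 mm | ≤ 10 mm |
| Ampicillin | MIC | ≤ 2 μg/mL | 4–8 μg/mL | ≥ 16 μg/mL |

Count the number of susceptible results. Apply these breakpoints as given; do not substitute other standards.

6

Ceftazidime 19 mm: ≥ 18 mm — susceptible
Chloramphenicol (0.03 μg/mL) ≤ 0.5 μg/mL ⇒ susceptible
Ciprofloxacin 8 μg/mL: = 8 μg/mL ⇒ intermediate
Colistin: 2 μg/mL is ≤ 2 μg/mL — susceptible
Fosfomycin 4 μg/mL: ≥ 4 μg/mL → R
Clarithromycin: 128 μg/mL is ≥ 0.5 μg/mL → resistant
Nitrofurantoin 0.03 μg/mL: ≤ 16 μg/mL — Susceptible
Erythromycin: 13 mm is ≥ 13 mm — S
Cefuroxime 9 mm: ≤ 10 mm ⇒ R
Ampicillin 0.03 μg/mL: ≤ 2 μg/mL ⇒ S
Susceptible: 6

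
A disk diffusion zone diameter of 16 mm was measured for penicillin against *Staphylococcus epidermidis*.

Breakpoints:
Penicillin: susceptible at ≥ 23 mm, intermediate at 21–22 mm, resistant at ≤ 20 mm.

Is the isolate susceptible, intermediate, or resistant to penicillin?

Resistant

Penicillin 16 mm: ≤ 20 mm → resistant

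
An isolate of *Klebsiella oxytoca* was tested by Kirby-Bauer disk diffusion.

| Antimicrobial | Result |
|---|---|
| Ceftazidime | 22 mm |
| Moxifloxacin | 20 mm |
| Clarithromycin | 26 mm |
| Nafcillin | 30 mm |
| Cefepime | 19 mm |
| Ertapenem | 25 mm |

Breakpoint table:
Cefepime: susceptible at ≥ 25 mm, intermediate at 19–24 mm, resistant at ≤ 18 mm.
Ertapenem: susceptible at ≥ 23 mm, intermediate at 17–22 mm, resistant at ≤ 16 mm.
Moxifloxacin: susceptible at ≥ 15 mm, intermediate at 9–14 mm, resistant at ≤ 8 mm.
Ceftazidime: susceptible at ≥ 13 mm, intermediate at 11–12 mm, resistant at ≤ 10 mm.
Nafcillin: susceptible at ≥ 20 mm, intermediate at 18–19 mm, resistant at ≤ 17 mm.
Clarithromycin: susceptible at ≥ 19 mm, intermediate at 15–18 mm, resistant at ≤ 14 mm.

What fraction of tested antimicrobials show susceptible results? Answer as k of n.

5 of 6

Ceftazidime: 22 mm is ≥ 13 mm ⇒ susceptible
Moxifloxacin 20 mm: ≥ 15 mm — Susceptible
Clarithromycin: 26 mm is ≥ 19 mm — Susceptible
Nafcillin (30 mm) ≥ 20 mm ⇒ susceptible
Cefepime (19 mm) in 19–24 mm — intermediate
Ertapenem: 25 mm is ≥ 23 mm ⇒ susceptible
Susceptible: 5/6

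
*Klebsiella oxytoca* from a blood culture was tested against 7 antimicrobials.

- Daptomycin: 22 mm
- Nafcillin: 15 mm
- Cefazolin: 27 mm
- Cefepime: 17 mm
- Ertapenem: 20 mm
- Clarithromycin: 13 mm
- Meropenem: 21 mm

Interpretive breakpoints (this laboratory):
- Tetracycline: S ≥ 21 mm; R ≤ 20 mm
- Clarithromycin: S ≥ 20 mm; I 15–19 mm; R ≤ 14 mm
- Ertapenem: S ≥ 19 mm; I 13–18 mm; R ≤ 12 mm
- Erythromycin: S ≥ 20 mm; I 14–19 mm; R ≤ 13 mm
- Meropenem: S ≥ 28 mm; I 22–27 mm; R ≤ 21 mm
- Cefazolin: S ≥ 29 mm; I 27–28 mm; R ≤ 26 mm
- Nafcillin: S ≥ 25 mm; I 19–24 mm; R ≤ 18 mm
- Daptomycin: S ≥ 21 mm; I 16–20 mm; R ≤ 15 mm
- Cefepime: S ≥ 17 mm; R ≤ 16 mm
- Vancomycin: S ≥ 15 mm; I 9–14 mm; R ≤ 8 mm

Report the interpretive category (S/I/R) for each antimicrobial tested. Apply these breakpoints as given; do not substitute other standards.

S, R, I, S, S, R, R

Daptomycin (22 mm) ≥ 21 mm — susceptible
Nafcillin (15 mm) ≤ 18 mm — R
Cefazolin 27 mm: in 27–28 mm — I
Cefepime: 17 mm is ≥ 17 mm ⇒ S
Ertapenem (20 mm) ≥ 19 mm ⇒ Susceptible
Clarithromycin: 13 mm is ≤ 14 mm ⇒ Resistant
Meropenem 21 mm: ≤ 21 mm ⇒ resistant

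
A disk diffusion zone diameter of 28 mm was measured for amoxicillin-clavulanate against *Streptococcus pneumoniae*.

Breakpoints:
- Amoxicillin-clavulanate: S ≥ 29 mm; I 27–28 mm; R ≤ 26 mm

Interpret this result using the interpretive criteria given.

Intermediate

Amoxicillin-clavulanate: 28 mm is in 27–28 mm — I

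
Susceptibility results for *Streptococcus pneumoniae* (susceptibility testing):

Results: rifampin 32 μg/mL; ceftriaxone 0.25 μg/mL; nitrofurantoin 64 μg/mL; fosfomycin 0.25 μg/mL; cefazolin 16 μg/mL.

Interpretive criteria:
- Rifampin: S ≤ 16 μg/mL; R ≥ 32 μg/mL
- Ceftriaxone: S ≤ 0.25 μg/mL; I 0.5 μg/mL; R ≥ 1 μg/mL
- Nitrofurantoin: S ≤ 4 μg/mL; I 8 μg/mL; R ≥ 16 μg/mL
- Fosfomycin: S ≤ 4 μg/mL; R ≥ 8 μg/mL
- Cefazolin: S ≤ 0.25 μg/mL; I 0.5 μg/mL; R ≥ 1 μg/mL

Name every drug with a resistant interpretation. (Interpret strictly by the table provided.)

Rifampin (32 μg/mL) ≥ 32 μg/mL — R
Ceftriaxone: 0.25 μg/mL is ≤ 0.25 μg/mL ⇒ S
Nitrofurantoin (64 μg/mL) ≥ 16 μg/mL — R
Fosfomycin 0.25 μg/mL: ≤ 4 μg/mL → susceptible
Cefazolin (16 μg/mL) ≥ 1 μg/mL → R

rifampin, nitrofurantoin, cefazolin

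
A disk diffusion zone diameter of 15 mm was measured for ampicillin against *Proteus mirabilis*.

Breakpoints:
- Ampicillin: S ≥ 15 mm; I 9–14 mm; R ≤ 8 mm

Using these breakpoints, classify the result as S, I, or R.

S

Ampicillin: 15 mm is ≥ 15 mm ⇒ S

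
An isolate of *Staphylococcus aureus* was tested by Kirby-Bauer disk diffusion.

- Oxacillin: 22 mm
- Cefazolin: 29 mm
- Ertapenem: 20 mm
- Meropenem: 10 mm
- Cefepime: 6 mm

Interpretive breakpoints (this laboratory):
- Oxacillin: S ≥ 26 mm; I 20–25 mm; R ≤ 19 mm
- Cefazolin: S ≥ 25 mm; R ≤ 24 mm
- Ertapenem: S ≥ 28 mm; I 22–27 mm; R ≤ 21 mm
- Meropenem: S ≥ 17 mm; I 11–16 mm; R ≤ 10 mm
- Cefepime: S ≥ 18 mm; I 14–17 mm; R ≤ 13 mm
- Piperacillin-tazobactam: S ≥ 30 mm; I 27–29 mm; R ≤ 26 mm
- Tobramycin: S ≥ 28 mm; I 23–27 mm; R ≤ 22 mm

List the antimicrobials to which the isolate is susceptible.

cefazolin

Oxacillin 22 mm: in 20–25 mm — I
Cefazolin (29 mm) ≥ 25 mm → S
Ertapenem 20 mm: ≤ 21 mm ⇒ R
Meropenem: 10 mm is ≤ 10 mm ⇒ resistant
Cefepime 6 mm: ≤ 13 mm → Resistant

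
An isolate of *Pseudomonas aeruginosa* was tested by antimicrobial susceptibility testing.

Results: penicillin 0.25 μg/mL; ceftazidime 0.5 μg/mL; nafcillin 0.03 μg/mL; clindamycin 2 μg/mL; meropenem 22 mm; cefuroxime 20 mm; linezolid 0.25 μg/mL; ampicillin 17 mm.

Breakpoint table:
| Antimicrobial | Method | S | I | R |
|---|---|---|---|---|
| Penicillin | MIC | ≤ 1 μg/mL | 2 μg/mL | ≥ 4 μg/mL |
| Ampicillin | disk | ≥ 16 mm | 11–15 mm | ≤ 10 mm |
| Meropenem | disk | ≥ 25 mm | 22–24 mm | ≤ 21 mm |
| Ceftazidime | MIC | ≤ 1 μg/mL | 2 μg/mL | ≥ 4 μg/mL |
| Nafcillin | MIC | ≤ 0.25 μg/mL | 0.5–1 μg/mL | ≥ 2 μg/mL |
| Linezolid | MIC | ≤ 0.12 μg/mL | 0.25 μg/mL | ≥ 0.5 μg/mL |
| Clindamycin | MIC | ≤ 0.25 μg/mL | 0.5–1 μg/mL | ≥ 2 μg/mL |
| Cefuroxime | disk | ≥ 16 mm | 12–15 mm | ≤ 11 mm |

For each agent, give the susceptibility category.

Penicillin: 0.25 μg/mL is ≤ 1 μg/mL → susceptible
Ceftazidime: 0.5 μg/mL is ≤ 1 μg/mL → S
Nafcillin (0.03 μg/mL) ≤ 0.25 μg/mL ⇒ Susceptible
Clindamycin (2 μg/mL) ≥ 2 μg/mL → R
Meropenem: 22 mm is in 22–24 mm → Intermediate
Cefuroxime 20 mm: ≥ 16 mm — Susceptible
Linezolid (0.25 μg/mL) = 0.25 μg/mL → Intermediate
Ampicillin: 17 mm is ≥ 16 mm ⇒ susceptible

S, S, S, R, I, S, I, S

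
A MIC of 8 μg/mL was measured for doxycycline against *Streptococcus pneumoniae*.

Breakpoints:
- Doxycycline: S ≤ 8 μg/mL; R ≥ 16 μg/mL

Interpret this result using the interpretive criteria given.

Doxycycline 8 μg/mL: ≤ 8 μg/mL ⇒ S

S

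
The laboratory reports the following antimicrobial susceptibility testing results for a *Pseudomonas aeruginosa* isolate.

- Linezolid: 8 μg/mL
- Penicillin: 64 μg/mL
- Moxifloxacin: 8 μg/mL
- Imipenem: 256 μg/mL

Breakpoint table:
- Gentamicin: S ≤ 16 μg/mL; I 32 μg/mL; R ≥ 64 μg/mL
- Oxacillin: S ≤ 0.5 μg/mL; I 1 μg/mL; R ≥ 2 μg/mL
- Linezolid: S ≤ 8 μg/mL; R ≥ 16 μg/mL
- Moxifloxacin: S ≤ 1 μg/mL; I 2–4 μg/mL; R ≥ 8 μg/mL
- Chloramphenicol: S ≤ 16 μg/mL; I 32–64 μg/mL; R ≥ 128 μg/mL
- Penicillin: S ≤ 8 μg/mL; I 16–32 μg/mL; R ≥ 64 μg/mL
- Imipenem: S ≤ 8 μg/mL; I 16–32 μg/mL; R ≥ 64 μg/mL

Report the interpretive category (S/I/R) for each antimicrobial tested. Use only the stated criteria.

S, R, R, R

Linezolid (8 μg/mL) ≤ 8 μg/mL ⇒ Susceptible
Penicillin 64 μg/mL: ≥ 64 μg/mL ⇒ resistant
Moxifloxacin: 8 μg/mL is ≥ 8 μg/mL — resistant
Imipenem: 256 μg/mL is ≥ 64 μg/mL → Resistant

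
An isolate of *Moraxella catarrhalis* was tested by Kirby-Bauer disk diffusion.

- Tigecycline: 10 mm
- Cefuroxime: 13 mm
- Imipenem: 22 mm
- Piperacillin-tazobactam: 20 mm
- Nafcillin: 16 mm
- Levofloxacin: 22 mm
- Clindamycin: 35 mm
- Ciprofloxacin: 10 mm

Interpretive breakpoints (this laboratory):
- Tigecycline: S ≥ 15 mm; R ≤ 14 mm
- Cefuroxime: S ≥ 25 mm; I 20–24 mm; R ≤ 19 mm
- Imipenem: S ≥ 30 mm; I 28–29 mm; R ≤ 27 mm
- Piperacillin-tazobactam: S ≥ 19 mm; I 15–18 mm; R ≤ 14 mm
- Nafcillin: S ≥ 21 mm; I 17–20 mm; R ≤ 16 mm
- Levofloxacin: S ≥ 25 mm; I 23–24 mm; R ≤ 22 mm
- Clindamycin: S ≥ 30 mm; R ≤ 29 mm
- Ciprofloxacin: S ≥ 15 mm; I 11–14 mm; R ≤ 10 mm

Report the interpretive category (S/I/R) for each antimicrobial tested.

Tigecycline: 10 mm is ≤ 14 mm ⇒ R
Cefuroxime: 13 mm is ≤ 19 mm → Resistant
Imipenem 22 mm: ≤ 27 mm ⇒ Resistant
Piperacillin-tazobactam (20 mm) ≥ 19 mm → S
Nafcillin (16 mm) ≤ 16 mm ⇒ resistant
Levofloxacin 22 mm: ≤ 22 mm → R
Clindamycin 35 mm: ≥ 30 mm — Susceptible
Ciprofloxacin: 10 mm is ≤ 10 mm — R

R, R, R, S, R, R, S, R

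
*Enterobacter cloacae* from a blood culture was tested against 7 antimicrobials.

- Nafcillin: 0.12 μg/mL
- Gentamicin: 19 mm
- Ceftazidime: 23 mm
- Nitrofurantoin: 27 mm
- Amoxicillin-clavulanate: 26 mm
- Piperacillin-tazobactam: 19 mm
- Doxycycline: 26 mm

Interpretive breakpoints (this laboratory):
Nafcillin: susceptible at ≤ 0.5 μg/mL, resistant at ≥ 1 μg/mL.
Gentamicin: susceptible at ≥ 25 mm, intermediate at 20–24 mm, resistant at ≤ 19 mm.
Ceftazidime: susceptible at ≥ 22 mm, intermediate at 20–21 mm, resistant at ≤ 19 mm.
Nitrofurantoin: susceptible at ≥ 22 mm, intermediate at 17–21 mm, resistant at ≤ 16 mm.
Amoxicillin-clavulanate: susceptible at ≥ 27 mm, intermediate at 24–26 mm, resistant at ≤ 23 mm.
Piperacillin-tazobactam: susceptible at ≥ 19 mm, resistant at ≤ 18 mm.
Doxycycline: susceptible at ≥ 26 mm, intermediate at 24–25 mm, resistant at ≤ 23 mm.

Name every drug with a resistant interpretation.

gentamicin

Nafcillin: 0.12 μg/mL is ≤ 0.5 μg/mL ⇒ S
Gentamicin (19 mm) ≤ 19 mm ⇒ R
Ceftazidime 23 mm: ≥ 22 mm — susceptible
Nitrofurantoin: 27 mm is ≥ 22 mm ⇒ Susceptible
Amoxicillin-clavulanate: 26 mm is in 24–26 mm → Intermediate
Piperacillin-tazobactam (19 mm) ≥ 19 mm ⇒ S
Doxycycline 26 mm: ≥ 26 mm → S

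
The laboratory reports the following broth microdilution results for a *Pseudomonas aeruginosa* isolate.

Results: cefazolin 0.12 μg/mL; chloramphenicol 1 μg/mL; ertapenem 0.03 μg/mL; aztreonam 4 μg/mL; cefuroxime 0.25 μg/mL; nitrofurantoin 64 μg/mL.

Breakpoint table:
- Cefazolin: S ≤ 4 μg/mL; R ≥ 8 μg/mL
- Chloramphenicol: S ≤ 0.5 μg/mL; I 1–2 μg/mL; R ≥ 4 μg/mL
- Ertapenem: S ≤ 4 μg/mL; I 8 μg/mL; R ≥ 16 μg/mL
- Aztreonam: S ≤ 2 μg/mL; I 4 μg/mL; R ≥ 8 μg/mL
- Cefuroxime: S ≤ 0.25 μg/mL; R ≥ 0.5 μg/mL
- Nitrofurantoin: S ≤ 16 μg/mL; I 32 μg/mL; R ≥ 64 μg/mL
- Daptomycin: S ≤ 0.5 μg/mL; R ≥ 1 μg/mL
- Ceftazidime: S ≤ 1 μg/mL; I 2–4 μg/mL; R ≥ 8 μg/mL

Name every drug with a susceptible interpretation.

Cefazolin 0.12 μg/mL: ≤ 4 μg/mL ⇒ Susceptible
Chloramphenicol 1 μg/mL: in 1–2 μg/mL — Intermediate
Ertapenem: 0.03 μg/mL is ≤ 4 μg/mL ⇒ S
Aztreonam: 4 μg/mL is = 4 μg/mL → I
Cefuroxime (0.25 μg/mL) ≤ 0.25 μg/mL → susceptible
Nitrofurantoin (64 μg/mL) ≥ 64 μg/mL ⇒ Resistant

cefazolin, ertapenem, cefuroxime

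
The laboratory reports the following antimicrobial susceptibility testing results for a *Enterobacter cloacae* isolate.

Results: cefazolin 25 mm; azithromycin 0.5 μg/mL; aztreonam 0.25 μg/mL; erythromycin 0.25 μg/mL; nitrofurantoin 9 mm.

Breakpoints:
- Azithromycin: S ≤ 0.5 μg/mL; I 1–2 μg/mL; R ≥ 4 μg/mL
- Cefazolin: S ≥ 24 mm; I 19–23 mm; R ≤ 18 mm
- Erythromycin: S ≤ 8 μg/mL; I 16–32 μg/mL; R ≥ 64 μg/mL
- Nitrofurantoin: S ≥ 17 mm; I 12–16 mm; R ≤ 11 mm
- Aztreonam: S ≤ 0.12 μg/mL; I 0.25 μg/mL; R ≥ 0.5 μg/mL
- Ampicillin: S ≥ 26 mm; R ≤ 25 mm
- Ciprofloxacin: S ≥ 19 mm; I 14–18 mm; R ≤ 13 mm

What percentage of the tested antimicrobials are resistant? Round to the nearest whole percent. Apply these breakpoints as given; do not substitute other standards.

20%

Cefazolin: 25 mm is ≥ 24 mm — susceptible
Azithromycin 0.5 μg/mL: ≤ 0.5 μg/mL — S
Aztreonam: 0.25 μg/mL is = 0.25 μg/mL ⇒ intermediate
Erythromycin (0.25 μg/mL) ≤ 8 μg/mL — S
Nitrofurantoin 9 mm: ≤ 11 mm — Resistant
Resistant: 1/5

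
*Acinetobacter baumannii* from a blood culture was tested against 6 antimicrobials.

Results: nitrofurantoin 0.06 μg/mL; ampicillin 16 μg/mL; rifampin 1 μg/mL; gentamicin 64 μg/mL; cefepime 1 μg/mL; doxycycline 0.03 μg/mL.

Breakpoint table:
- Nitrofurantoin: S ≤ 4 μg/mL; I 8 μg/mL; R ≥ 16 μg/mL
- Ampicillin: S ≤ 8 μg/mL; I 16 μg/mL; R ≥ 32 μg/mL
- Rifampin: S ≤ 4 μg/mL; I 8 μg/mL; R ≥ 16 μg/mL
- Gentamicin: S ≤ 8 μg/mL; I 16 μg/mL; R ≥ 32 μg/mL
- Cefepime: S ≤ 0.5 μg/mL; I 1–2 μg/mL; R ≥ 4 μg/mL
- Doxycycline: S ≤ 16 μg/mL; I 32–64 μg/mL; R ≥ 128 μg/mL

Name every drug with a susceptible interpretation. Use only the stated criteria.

Nitrofurantoin 0.06 μg/mL: ≤ 4 μg/mL ⇒ S
Ampicillin (16 μg/mL) = 16 μg/mL ⇒ I
Rifampin: 1 μg/mL is ≤ 4 μg/mL → S
Gentamicin: 64 μg/mL is ≥ 32 μg/mL ⇒ Resistant
Cefepime 1 μg/mL: in 1–2 μg/mL ⇒ Intermediate
Doxycycline 0.03 μg/mL: ≤ 16 μg/mL ⇒ S

nitrofurantoin, rifampin, doxycycline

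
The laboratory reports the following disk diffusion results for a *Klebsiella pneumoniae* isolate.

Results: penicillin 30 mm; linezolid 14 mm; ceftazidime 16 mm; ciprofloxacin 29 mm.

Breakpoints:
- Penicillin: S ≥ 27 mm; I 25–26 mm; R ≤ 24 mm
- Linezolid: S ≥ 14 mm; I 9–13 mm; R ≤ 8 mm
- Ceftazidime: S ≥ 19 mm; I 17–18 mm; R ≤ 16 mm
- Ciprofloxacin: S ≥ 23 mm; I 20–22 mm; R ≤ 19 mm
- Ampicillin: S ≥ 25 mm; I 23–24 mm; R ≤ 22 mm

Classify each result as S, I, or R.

S, S, R, S

Penicillin 30 mm: ≥ 27 mm → S
Linezolid 14 mm: ≥ 14 mm — Susceptible
Ceftazidime (16 mm) ≤ 16 mm — R
Ciprofloxacin: 29 mm is ≥ 23 mm → S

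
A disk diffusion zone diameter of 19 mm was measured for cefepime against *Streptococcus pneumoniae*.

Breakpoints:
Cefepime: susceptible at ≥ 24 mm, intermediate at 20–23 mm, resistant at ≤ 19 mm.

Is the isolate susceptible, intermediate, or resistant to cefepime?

Resistant

Cefepime 19 mm: ≤ 19 mm ⇒ Resistant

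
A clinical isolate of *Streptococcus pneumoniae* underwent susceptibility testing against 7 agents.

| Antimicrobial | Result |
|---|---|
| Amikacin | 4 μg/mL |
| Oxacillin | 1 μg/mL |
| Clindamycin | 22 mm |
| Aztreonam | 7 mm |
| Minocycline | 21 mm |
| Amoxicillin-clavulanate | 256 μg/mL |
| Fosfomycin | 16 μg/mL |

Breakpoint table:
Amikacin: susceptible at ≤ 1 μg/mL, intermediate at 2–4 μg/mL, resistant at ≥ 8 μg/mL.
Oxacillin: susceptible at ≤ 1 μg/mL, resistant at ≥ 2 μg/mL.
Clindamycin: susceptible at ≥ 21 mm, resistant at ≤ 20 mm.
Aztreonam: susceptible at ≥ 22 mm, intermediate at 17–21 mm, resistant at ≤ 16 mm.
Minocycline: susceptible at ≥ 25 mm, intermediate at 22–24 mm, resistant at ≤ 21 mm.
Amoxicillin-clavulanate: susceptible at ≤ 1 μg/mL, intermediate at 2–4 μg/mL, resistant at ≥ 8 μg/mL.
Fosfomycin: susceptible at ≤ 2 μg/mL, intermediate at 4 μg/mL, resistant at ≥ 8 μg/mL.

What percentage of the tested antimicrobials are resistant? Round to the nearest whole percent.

Amikacin (4 μg/mL) in 2–4 μg/mL ⇒ Intermediate
Oxacillin (1 μg/mL) ≤ 1 μg/mL ⇒ Susceptible
Clindamycin 22 mm: ≥ 21 mm ⇒ susceptible
Aztreonam (7 mm) ≤ 16 mm — resistant
Minocycline: 21 mm is ≤ 21 mm ⇒ Resistant
Amoxicillin-clavulanate: 256 μg/mL is ≥ 8 μg/mL — Resistant
Fosfomycin 16 μg/mL: ≥ 8 μg/mL — Resistant
Resistant: 4/7

57%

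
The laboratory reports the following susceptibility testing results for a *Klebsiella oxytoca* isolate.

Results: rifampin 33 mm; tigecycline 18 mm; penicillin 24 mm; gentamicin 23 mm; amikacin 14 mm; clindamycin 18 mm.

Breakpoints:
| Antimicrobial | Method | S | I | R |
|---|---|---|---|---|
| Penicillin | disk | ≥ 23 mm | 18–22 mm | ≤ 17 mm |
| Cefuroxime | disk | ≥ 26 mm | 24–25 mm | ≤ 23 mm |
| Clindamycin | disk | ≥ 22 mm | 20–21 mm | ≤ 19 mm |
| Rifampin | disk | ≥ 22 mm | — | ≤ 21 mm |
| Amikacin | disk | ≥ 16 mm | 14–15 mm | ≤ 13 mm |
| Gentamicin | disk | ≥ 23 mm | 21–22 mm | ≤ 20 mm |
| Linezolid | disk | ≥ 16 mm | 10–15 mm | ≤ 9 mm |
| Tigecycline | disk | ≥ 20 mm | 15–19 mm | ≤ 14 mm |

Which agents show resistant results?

clindamycin

Rifampin (33 mm) ≥ 22 mm — susceptible
Tigecycline 18 mm: in 15–19 mm — I
Penicillin: 24 mm is ≥ 23 mm ⇒ S
Gentamicin: 23 mm is ≥ 23 mm ⇒ susceptible
Amikacin: 14 mm is in 14–15 mm → I
Clindamycin 18 mm: ≤ 19 mm — resistant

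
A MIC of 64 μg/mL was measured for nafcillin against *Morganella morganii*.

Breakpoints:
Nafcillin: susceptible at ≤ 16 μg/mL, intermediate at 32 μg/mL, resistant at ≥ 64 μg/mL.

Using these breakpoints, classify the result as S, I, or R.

Nafcillin: 64 μg/mL is ≥ 64 μg/mL — resistant

R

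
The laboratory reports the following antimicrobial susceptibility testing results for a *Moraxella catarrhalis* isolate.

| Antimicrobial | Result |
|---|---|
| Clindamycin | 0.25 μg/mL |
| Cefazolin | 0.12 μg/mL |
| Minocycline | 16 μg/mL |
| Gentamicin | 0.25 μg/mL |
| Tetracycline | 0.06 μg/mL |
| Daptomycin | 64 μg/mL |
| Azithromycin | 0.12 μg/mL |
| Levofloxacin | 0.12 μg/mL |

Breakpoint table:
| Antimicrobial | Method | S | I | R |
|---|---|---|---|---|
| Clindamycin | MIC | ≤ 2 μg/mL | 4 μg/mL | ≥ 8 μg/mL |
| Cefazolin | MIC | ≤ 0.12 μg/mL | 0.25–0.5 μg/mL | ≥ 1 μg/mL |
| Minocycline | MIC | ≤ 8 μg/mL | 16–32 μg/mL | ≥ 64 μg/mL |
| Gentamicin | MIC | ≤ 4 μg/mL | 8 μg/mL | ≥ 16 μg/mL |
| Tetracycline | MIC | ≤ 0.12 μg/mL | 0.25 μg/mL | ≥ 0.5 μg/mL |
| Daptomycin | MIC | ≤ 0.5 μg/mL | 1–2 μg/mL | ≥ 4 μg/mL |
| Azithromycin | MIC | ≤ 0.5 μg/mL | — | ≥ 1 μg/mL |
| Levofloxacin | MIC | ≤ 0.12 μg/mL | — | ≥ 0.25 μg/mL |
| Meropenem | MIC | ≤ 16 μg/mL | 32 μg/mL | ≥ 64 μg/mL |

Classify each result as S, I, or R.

S, S, I, S, S, R, S, S

Clindamycin (0.25 μg/mL) ≤ 2 μg/mL ⇒ S
Cefazolin (0.12 μg/mL) ≤ 0.12 μg/mL — susceptible
Minocycline (16 μg/mL) in 16–32 μg/mL → Intermediate
Gentamicin: 0.25 μg/mL is ≤ 4 μg/mL ⇒ S
Tetracycline (0.06 μg/mL) ≤ 0.12 μg/mL → S
Daptomycin 64 μg/mL: ≥ 4 μg/mL → resistant
Azithromycin (0.12 μg/mL) ≤ 0.5 μg/mL ⇒ susceptible
Levofloxacin 0.12 μg/mL: ≤ 0.12 μg/mL → S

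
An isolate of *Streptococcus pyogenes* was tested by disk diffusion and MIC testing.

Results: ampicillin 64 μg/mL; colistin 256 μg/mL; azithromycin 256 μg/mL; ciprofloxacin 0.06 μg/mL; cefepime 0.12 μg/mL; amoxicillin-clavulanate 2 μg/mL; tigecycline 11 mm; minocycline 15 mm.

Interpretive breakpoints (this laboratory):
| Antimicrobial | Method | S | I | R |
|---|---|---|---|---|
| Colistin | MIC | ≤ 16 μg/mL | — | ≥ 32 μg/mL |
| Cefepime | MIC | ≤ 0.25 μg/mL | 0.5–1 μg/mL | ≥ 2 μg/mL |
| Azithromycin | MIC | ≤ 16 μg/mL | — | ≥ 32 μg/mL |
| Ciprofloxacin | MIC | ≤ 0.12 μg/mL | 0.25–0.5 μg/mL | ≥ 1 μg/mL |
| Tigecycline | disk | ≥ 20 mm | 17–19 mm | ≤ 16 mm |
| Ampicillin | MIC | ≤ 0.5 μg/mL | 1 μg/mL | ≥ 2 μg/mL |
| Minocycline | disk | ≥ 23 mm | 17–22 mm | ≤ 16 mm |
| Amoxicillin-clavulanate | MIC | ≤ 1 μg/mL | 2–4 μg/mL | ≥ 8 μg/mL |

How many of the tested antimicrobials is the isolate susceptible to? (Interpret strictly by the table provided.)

2

Ampicillin: 64 μg/mL is ≥ 2 μg/mL → resistant
Colistin (256 μg/mL) ≥ 32 μg/mL → R
Azithromycin 256 μg/mL: ≥ 32 μg/mL → Resistant
Ciprofloxacin 0.06 μg/mL: ≤ 0.12 μg/mL ⇒ S
Cefepime: 0.12 μg/mL is ≤ 0.25 μg/mL ⇒ Susceptible
Amoxicillin-clavulanate (2 μg/mL) in 2–4 μg/mL — I
Tigecycline: 11 mm is ≤ 16 mm → resistant
Minocycline: 15 mm is ≤ 16 mm → R
Susceptible: 2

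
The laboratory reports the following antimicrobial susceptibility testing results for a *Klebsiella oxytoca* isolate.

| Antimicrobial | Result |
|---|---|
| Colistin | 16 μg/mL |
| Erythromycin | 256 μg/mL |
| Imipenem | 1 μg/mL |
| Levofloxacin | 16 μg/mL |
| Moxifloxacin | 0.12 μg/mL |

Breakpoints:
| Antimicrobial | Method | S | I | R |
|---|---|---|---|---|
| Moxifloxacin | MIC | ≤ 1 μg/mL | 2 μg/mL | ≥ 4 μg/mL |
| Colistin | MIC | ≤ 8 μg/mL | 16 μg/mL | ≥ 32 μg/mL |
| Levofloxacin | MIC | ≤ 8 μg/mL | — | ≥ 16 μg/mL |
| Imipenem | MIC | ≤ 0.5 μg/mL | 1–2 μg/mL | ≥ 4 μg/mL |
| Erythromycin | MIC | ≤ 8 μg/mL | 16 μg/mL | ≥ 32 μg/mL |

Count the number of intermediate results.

Colistin 16 μg/mL: = 16 μg/mL ⇒ I
Erythromycin: 256 μg/mL is ≥ 32 μg/mL ⇒ resistant
Imipenem 1 μg/mL: in 1–2 μg/mL → Intermediate
Levofloxacin 16 μg/mL: ≥ 16 μg/mL ⇒ R
Moxifloxacin (0.12 μg/mL) ≤ 1 μg/mL → Susceptible
Intermediate: 2

2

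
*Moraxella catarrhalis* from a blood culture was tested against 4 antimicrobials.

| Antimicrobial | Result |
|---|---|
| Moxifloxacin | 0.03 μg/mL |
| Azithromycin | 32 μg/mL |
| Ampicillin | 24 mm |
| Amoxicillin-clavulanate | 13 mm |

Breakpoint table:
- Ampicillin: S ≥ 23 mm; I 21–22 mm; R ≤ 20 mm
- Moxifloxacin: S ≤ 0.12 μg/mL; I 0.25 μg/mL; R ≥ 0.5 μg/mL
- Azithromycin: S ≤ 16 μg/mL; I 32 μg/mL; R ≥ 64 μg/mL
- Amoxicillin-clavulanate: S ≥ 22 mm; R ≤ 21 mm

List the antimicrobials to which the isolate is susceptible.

Moxifloxacin 0.03 μg/mL: ≤ 0.12 μg/mL — susceptible
Azithromycin: 32 μg/mL is = 32 μg/mL — intermediate
Ampicillin 24 mm: ≥ 23 mm ⇒ susceptible
Amoxicillin-clavulanate: 13 mm is ≤ 21 mm → R

moxifloxacin, ampicillin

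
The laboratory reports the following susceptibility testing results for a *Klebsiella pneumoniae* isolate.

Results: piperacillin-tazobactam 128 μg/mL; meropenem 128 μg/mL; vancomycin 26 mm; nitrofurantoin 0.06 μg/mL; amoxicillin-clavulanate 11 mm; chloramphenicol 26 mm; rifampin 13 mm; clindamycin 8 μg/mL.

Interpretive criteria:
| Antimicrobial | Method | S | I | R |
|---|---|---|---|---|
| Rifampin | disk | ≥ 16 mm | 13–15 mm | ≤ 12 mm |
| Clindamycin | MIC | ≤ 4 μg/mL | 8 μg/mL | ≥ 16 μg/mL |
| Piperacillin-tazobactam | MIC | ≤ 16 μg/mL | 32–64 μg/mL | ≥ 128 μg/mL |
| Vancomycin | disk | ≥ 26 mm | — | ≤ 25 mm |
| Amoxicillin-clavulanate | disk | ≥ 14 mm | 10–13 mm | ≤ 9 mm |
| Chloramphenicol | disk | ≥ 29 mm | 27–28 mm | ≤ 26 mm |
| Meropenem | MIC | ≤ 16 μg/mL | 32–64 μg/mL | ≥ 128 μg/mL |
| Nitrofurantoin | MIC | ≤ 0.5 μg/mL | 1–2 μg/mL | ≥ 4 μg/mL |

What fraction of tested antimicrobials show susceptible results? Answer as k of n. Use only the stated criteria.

Piperacillin-tazobactam: 128 μg/mL is ≥ 128 μg/mL ⇒ resistant
Meropenem (128 μg/mL) ≥ 128 μg/mL → resistant
Vancomycin 26 mm: ≥ 26 mm → Susceptible
Nitrofurantoin 0.06 μg/mL: ≤ 0.5 μg/mL → S
Amoxicillin-clavulanate 11 mm: in 10–13 mm → I
Chloramphenicol (26 mm) ≤ 26 mm — resistant
Rifampin: 13 mm is in 13–15 mm — intermediate
Clindamycin (8 μg/mL) = 8 μg/mL ⇒ I
Susceptible: 2/8

2 of 8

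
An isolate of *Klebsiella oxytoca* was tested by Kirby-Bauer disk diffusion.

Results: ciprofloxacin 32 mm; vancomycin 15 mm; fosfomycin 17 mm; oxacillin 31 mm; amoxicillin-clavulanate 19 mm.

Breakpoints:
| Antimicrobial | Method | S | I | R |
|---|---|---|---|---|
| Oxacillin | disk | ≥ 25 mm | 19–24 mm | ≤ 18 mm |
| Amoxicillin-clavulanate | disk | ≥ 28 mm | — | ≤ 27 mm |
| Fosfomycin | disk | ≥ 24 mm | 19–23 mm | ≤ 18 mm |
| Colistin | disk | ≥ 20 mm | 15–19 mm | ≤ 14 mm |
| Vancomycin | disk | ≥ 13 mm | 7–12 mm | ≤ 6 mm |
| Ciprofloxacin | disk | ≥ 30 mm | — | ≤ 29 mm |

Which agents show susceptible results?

Ciprofloxacin (32 mm) ≥ 30 mm → Susceptible
Vancomycin 15 mm: ≥ 13 mm → S
Fosfomycin (17 mm) ≤ 18 mm ⇒ R
Oxacillin 31 mm: ≥ 25 mm ⇒ susceptible
Amoxicillin-clavulanate (19 mm) ≤ 27 mm — resistant

ciprofloxacin, vancomycin, oxacillin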